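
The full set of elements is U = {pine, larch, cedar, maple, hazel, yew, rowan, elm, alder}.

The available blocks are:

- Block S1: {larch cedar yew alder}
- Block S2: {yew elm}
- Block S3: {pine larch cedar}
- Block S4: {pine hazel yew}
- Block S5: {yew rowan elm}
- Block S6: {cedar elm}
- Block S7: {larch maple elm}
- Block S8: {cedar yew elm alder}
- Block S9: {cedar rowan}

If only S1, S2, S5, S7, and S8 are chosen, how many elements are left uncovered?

2

Union of S1, S2, S5, S7, S8 = {larch, cedar, maple, yew, rowan, elm, alder}.
Not covered: pine, hazel — 2 elements.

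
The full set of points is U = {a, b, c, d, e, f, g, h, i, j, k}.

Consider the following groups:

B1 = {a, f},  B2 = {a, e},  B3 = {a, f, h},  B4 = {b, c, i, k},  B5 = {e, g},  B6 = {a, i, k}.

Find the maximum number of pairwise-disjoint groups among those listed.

3

B3, B4, B5 are pairwise disjoint (B3={a,f,h}; B4={b,c,i,k}; B5={e,g}).
Every remaining group overlaps one of these, and no 4 of the listed groups are pairwise disjoint, so 3 is the maximum.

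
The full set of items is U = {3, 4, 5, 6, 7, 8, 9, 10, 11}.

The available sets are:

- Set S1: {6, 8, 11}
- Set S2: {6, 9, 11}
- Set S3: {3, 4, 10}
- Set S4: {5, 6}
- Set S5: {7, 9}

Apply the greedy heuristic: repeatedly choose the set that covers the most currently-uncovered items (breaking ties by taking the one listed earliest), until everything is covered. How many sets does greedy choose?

Greedy: pick S1 (covers 3 new) → pick S3 (covers 3 new) → pick S5 (covers 2 new) → pick S4 (covers 1 new). Total picks: 4.

4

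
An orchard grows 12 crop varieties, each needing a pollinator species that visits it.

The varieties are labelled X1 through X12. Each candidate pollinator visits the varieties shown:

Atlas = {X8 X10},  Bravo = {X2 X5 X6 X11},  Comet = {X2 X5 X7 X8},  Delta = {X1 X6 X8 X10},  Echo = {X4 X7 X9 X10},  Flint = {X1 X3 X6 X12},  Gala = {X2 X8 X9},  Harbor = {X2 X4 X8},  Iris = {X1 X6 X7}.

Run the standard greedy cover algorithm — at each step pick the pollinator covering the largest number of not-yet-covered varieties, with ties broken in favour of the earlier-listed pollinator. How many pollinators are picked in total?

4

Greedy: pick Bravo (covers 4 new) → pick Echo (covers 4 new) → pick Flint (covers 3 new) → pick Atlas (covers 1 new). Total picks: 4.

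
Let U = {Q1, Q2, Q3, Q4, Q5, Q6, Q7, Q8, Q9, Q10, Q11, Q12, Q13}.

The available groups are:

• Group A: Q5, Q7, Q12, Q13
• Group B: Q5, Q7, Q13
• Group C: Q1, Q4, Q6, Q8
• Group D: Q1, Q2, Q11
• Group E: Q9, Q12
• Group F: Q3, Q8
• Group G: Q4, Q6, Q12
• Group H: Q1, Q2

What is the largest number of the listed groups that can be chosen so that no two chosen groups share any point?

B, D, E, F are pairwise disjoint (B={Q5,Q7,Q13}; D={Q1,Q2,Q11}; E={Q9,Q12}; F={Q3,Q8}).
Every remaining group overlaps one of these, and no 5 of the listed groups are pairwise disjoint, so 4 is the maximum.

4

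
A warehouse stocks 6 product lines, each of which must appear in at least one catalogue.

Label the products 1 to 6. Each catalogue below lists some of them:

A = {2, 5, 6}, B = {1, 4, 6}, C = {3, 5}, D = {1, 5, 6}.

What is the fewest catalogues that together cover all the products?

3

Take {A, B, C}. Their union is {1, 2, 3, 4, 5, 6}, which is all 6 products.
Only A contains 2, so A is forced; the remaining 3 products need at least 2 more catalogues (each remaining catalogue adds at most 2) — so at least 3 catalogues are needed, and 3 is optimal.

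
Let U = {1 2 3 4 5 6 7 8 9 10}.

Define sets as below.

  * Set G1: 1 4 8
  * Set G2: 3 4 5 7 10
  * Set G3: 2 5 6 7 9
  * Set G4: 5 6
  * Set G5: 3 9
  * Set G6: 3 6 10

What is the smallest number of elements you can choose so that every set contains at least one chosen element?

3

H = {3, 5, 8} meets every set (each contains at least one member of H), and |H| = 3.
The sets G1, G4, G5 are pairwise disjoint, so any hitting set needs a separate element for each — at least 3. Hence 3 is optimal.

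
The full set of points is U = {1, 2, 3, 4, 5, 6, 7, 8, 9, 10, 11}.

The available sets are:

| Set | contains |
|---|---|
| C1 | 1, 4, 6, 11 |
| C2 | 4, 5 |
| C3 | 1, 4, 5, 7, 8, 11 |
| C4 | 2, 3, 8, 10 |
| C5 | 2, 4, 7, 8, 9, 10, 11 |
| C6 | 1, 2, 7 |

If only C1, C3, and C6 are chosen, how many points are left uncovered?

Union of C1, C3, C6 = {1, 2, 4, 5, 6, 7, 8, 11}.
Not covered: 3, 9, 10 — 3 points.

3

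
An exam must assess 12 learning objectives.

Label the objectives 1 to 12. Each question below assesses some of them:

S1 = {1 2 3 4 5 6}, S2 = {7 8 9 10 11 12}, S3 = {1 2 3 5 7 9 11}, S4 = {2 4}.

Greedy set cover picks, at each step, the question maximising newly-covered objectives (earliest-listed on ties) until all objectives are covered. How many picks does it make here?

3

Greedy: pick S3 (covers 7 new) → pick S2 (covers 3 new) → pick S1 (covers 2 new). Total picks: 3.
(The true minimum cover uses only 2 questions, so greedy is not optimal here.)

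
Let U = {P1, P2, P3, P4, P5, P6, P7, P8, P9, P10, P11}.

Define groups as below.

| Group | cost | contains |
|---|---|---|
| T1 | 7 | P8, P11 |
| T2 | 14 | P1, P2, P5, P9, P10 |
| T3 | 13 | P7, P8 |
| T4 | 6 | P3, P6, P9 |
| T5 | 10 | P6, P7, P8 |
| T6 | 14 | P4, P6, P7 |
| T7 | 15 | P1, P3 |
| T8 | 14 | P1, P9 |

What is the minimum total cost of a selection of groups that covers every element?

T1, T2, T4, T6 together cover every element (T1 ∪ T2 ∪ T4 ∪ T6 = {P1, P2, P3, P4, P5, P6, P7, P8, P9, P10, P11}); total cost 7 + 14 + 6 + 14 = 41.
No covering selection has total cost below 41.

41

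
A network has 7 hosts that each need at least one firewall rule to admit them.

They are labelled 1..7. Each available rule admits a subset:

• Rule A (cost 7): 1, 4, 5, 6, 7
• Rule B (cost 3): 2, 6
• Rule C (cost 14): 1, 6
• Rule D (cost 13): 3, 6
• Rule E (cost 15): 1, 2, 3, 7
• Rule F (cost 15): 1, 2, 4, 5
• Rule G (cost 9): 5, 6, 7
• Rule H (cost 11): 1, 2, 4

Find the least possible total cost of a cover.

22

A, E together cover every host (A ∪ E = {1, 2, 3, 4, 5, 6, 7}); total cost 7 + 15 = 22.
The greedy pick A, B, D costs 23; no covering selection beats 22.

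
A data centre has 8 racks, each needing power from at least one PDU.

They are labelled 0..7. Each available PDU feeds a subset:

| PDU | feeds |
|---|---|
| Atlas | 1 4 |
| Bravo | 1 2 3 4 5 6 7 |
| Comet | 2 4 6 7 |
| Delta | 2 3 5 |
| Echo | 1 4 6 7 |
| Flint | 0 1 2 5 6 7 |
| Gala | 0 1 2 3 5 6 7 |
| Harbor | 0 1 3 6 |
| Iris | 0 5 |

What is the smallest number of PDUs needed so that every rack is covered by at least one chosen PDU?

Bravo and Iris together: Bravo ∪ Iris = {0, 1, 2, 3, 4, 5, 6, 7} — every rack is covered.
No single PDU has all 8 racks (the largest, Bravo, has 7), so 2 is optimal.

2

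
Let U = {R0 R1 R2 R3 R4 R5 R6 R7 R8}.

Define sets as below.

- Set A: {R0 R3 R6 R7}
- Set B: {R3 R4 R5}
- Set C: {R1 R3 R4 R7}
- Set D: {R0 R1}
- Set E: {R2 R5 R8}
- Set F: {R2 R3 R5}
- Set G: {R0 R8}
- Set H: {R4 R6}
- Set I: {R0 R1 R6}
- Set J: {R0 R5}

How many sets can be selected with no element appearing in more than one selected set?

3

F, G, H are pairwise disjoint (F={R2,R3,R5}; G={R0,R8}; H={R4,R6}).
Every remaining set overlaps one of these, and no 4 of the listed sets are pairwise disjoint, so 3 is the maximum.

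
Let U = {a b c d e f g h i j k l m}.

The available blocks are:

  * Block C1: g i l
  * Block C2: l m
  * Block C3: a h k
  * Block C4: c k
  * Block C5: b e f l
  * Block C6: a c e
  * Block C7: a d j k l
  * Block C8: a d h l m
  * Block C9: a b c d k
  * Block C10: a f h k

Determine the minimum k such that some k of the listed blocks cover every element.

5

Take {C1, C4, C5, C7, C8}. Their union is {a, b, c, d, e, f, g, h, i, j, k, l, m}, which is all 13 elements.
No 4 of the 10 blocks cover everything (all 210 combinations miss at least one element), so 5 is optimal.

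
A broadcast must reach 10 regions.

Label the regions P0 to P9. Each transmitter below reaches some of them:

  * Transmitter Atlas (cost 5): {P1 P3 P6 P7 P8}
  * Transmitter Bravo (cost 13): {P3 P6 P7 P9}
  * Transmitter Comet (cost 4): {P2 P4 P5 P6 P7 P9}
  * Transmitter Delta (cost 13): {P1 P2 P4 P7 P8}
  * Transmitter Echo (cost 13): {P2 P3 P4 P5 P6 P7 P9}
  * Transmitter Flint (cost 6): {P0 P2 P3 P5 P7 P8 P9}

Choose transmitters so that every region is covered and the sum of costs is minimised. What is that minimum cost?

15

Atlas, Comet, Flint together cover every region (Atlas ∪ Comet ∪ Flint = {P0, P1, P2, P3, P4, P5, P6, P7, P8, P9}); total cost 5 + 4 + 6 = 15.
No covering selection has total cost below 15.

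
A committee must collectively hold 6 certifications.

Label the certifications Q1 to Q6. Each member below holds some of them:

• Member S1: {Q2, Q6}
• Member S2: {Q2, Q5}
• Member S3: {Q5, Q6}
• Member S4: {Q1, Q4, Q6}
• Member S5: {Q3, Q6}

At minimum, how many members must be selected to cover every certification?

S2 and S4 and S5 together: S2 ∪ S4 ∪ S5 = {Q1, Q2, Q3, Q4, Q5, Q6} — every certification is covered.
Only S4 contains Q1, so S4 is forced; the remaining 3 certifications need at least 2 more members (each remaining member adds at most 2) — so at least 3 members are needed, and 3 is optimal.

3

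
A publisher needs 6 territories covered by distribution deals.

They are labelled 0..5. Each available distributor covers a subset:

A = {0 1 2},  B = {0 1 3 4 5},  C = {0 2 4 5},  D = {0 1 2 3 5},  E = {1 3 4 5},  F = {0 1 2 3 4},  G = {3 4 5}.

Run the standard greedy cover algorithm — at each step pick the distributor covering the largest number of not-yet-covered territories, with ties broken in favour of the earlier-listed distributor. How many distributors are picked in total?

Greedy: pick B (covers 5 new) → pick A (covers 1 new). Total picks: 2.

2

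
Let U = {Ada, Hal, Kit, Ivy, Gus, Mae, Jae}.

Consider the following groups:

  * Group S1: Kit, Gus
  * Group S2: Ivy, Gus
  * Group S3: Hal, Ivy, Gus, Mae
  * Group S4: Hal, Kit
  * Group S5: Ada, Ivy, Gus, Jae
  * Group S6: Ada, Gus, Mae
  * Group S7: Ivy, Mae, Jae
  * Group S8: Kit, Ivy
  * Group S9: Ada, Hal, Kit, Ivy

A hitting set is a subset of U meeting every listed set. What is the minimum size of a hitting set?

H = {Kit, Gus, Jae} meets every group (each contains at least one member of H), and |H| = 3.
No choice of 2 elements meets every group, so 3 is the minimum.

3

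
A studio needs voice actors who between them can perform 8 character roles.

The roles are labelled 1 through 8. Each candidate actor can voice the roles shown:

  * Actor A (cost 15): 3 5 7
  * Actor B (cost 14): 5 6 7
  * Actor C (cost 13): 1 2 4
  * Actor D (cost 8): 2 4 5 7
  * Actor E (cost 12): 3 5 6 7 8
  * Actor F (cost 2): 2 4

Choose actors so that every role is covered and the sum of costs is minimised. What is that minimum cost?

25

C, E together cover every role (C ∪ E = {1, 2, 3, 4, 5, 6, 7, 8}); total cost 13 + 12 = 25.
The greedy pick F, E, C costs 27; no covering selection beats 25.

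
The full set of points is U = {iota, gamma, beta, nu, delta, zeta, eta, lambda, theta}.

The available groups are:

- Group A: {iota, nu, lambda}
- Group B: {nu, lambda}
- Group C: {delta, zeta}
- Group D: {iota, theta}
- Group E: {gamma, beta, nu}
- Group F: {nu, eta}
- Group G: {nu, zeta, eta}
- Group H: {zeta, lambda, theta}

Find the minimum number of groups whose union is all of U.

5

Take {C, D, E, G, H}. Their union is {iota, gamma, beta, nu, delta, zeta, eta, lambda, theta}, which is all 9 points.
No 4 of the 8 groups cover everything (all 70 combinations miss at least one point), so 5 is optimal.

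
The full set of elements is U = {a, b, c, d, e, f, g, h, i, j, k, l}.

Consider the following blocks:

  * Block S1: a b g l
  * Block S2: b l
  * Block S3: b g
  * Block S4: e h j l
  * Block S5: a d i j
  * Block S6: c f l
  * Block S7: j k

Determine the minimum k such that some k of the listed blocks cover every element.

S1 and S4 and S5 and S6 and S7 together: S1 ∪ S4 ∪ S5 ∪ S6 ∪ S7 = {a, b, c, d, e, f, g, h, i, j, k, l} — every element is covered.
No 4 of the 7 blocks cover everything (all 35 combinations miss at least one element), so 5 is optimal.

5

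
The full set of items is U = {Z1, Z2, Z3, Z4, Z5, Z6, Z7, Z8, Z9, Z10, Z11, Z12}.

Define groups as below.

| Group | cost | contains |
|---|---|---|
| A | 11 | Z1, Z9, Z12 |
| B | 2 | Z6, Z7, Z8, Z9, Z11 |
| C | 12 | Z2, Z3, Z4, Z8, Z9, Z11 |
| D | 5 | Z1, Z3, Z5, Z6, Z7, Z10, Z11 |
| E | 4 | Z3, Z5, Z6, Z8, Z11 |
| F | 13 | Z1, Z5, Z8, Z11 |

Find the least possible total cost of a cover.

A, C, D together cover every item (A ∪ C ∪ D = {Z1, Z2, Z3, Z4, Z5, Z6, Z7, Z8, Z9, Z10, Z11, Z12}); total cost 11 + 12 + 5 = 28.
The greedy pick B, D, C, A costs 30; no covering selection beats 28.

28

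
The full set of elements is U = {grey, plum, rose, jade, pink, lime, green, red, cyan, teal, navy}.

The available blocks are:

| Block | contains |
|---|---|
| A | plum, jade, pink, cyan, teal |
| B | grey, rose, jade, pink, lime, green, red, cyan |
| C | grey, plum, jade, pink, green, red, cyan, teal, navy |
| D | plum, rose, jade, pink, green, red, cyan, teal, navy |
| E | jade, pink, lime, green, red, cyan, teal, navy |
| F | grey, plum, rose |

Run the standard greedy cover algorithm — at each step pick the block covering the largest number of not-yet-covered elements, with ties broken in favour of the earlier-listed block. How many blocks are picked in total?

Greedy: pick C (covers 9 new) → pick B (covers 2 new). Total picks: 2.

2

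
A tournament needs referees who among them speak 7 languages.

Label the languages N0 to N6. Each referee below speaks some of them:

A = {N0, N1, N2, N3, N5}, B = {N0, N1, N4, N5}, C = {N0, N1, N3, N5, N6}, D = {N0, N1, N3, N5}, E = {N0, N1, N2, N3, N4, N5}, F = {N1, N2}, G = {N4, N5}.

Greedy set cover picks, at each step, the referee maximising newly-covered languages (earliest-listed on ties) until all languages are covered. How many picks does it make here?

Greedy: pick E (covers 6 new) → pick C (covers 1 new). Total picks: 2.

2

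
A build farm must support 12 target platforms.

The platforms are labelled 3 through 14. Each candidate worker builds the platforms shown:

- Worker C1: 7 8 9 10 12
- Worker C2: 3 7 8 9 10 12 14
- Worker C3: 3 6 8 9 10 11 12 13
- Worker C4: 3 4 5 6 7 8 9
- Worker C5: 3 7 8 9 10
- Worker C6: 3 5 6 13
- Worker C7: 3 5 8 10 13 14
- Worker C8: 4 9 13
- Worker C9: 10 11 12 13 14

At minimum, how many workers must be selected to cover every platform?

Take {C4, C9}. Their union is {3, 4, 5, 6, 7, 8, 9, 10, 11, 12, 13, 14}, which is all 12 platforms.
No single worker has all 12 platforms (the largest, C3, has 8), so 2 is optimal.

2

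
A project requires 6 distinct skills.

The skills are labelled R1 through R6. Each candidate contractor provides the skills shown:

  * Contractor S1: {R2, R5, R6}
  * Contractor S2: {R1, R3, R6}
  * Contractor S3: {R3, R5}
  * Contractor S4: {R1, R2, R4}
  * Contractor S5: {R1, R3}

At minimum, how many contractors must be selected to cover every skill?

Take {S2, S3, S4}. Their union is {R1, R2, R3, R4, R5, R6}, which is all 6 skills.
Only S4 contains R4, so S4 is forced; the remaining 3 skills need at least 2 more contractors (each remaining contractor adds at most 2) — so at least 3 contractors are needed, and 3 is optimal.

3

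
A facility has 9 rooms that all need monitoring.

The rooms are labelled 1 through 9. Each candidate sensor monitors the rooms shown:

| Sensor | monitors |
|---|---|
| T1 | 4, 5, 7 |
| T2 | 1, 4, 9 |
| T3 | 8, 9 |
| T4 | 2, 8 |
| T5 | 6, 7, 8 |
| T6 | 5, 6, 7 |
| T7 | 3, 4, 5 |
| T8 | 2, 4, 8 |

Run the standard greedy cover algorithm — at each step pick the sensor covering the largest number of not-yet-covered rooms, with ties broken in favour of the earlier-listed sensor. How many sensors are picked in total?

Greedy: pick T1 (covers 3 new) → pick T2 (covers 2 new) → pick T4 (covers 2 new) → pick T5 (covers 1 new) → pick T7 (covers 1 new). Total picks: 5.
(The true minimum cover uses only 4 sensors, so greedy is not optimal here.)

5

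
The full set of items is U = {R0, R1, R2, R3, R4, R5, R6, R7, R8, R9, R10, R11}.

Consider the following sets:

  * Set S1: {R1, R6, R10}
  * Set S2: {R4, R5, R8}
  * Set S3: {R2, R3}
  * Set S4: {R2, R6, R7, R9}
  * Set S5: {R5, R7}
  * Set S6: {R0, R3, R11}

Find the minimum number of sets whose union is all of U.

S1, S2, S4, and S6 cover everything between them: the union {R0, R1, R2, R3, R4, R5, R6, R7, R8, R9, R10, R11} is all of U.
Only S6 contains R0, so S6 is forced; the remaining 9 items need at least 3 more sets (each remaining set adds at most 4) — so at least 4 sets are needed, and 4 is optimal.

4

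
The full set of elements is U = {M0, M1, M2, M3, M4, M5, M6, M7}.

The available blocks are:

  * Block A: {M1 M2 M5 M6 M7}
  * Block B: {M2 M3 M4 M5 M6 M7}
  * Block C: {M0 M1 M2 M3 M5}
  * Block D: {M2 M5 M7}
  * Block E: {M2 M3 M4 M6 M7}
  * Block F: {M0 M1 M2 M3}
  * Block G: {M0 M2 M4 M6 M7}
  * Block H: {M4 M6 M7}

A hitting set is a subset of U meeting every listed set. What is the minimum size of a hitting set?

2

The 2 elements {M0, M7} hit every block.
The blocks C, H are pairwise disjoint, so any hitting set needs a separate element for each — at least 2. Hence 2 is optimal.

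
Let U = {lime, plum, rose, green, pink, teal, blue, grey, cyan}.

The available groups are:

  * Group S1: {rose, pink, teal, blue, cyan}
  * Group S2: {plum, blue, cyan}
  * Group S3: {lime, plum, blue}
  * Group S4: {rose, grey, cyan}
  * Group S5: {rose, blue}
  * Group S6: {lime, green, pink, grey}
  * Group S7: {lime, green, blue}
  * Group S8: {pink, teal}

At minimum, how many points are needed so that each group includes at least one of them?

3

H = {pink, blue, cyan} meets every group (each contains at least one member of H), and |H| = 3.
The groups S4, S7, S8 are pairwise disjoint, so any hitting set needs a separate point for each — at least 3. Hence 3 is optimal.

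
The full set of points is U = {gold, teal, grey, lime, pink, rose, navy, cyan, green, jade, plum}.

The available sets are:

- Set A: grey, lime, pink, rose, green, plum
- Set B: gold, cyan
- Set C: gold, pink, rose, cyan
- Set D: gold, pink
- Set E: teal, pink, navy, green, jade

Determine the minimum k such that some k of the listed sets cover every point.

A and B and E together: A ∪ B ∪ E = {gold, teal, grey, lime, pink, rose, navy, cyan, green, jade, plum} — every point is covered.
Only E contains teal, so E is forced; the remaining 6 points need at least 2 more sets (each remaining set adds at most 4) — so at least 3 sets are needed, and 3 is optimal.

3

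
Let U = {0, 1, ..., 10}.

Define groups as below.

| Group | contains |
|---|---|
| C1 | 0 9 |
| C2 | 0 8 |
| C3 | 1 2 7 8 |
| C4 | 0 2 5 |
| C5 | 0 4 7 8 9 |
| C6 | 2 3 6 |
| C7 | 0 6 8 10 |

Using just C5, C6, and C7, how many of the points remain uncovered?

Union of C5, C6, C7 = {0, 2, 3, 4, 6, 7, 8, 9, 10}.
Not covered: 1, 5 — 2 points.

2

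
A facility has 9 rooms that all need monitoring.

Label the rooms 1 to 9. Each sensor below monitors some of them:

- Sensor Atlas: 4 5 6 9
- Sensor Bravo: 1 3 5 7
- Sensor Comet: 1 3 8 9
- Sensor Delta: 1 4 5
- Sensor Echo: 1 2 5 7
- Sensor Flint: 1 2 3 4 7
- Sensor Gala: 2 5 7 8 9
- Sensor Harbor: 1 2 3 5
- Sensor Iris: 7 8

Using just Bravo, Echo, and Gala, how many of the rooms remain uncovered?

2

Union of Bravo, Echo, Gala = {1, 2, 3, 5, 7, 8, 9}.
Not covered: 4, 6 — 2 rooms.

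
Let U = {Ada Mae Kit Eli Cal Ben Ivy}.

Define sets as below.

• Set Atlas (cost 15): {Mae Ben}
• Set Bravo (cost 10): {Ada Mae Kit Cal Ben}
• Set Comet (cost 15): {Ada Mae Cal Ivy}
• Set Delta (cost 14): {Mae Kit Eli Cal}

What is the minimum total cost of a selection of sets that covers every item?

39

Bravo, Comet, Delta together cover every item (Bravo ∪ Comet ∪ Delta = {Ada, Mae, Kit, Eli, Cal, Ben, Ivy}); total cost 10 + 15 + 14 = 39.
No covering selection has total cost below 39.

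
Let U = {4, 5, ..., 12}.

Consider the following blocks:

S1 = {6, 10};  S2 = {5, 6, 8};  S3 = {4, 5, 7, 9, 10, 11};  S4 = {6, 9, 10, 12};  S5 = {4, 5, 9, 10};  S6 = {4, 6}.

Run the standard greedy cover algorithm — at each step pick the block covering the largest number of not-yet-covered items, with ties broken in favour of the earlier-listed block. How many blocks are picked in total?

3

Greedy: pick S3 (covers 6 new) → pick S2 (covers 2 new) → pick S4 (covers 1 new). Total picks: 3.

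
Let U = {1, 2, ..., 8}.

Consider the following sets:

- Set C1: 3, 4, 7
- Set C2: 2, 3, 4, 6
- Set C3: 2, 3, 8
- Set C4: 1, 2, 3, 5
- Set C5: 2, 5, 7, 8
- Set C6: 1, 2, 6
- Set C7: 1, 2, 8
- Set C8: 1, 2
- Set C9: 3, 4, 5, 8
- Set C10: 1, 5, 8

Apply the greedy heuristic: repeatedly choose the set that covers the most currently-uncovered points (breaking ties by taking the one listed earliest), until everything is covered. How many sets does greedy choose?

Greedy: pick C2 (covers 4 new) → pick C5 (covers 3 new) → pick C4 (covers 1 new). Total picks: 3.

3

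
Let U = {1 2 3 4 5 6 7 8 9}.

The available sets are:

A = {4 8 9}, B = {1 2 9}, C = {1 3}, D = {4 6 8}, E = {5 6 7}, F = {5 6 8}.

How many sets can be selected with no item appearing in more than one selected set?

3

A, C, E are pairwise disjoint (A={4,8,9}; C={1,3}; E={5,6,7}).
Every remaining set overlaps one of these, and no 4 of the listed sets are pairwise disjoint, so 3 is the maximum.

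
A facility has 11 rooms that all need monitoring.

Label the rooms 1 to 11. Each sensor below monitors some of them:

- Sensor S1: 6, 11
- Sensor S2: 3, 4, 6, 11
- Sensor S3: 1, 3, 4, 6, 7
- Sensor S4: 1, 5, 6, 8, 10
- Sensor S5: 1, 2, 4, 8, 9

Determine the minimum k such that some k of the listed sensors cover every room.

S1 and S3 and S4 and S5 together: S1 ∪ S3 ∪ S4 ∪ S5 = {1, 2, 3, 4, 5, 6, 7, 8, 9, 10, 11} — every room is covered.
No 3 of the 5 sensors cover everything (all 10 combinations miss at least one room), so 4 is optimal.

4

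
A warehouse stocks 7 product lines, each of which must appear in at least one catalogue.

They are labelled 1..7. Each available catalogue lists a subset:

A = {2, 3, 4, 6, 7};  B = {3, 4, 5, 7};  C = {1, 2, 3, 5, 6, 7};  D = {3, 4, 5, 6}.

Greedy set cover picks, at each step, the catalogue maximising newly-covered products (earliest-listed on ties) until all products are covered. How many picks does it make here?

Greedy: pick C (covers 6 new) → pick A (covers 1 new). Total picks: 2.

2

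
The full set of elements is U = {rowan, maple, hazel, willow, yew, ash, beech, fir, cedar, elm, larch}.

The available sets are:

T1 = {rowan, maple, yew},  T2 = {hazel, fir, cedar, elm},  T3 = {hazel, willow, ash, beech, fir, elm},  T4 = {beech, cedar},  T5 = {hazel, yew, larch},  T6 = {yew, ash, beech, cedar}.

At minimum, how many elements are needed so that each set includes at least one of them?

3

Take H = {maple, hazel, cedar}. Each listed set contains at least one of these, so H is a hitting set of size 3.
No choice of 2 elements meets every set, so 3 is the minimum.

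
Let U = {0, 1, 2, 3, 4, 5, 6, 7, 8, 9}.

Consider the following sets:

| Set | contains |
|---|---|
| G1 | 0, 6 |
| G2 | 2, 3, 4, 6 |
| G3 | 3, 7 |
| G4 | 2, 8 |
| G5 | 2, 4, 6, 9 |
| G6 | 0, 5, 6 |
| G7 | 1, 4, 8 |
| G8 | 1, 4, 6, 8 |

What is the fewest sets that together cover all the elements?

4

G3 and G5 and G6 and G7 together: G3 ∪ G5 ∪ G6 ∪ G7 = {0, 1, 2, 3, 4, 5, 6, 7, 8, 9} — every element is covered.
Only G6 contains 5, so G6 is forced; the remaining 7 elements need at least 3 more sets (each remaining set adds at most 3) — so at least 4 sets are needed, and 4 is optimal.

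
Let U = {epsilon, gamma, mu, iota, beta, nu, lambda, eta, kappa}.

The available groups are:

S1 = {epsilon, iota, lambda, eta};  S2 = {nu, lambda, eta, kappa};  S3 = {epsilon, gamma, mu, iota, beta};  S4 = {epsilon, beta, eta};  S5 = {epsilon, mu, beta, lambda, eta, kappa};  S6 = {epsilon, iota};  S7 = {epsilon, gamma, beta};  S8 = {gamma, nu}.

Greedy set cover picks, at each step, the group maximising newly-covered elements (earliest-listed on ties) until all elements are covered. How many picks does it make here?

Greedy: pick S5 (covers 6 new) → pick S3 (covers 2 new) → pick S2 (covers 1 new). Total picks: 3.
(The true minimum cover uses only 2 groups, so greedy is not optimal here.)

3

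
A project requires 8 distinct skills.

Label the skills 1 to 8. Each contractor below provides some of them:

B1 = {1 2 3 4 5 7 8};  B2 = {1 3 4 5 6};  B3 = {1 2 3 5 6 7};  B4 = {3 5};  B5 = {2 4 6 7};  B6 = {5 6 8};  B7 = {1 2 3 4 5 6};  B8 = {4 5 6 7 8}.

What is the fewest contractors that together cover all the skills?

B1 and B3 together: B1 ∪ B3 = {1, 2, 3, 4, 5, 6, 7, 8} — every skill is covered.
No single contractor has all 8 skills (the largest, B1, has 7), so 2 is optimal.

2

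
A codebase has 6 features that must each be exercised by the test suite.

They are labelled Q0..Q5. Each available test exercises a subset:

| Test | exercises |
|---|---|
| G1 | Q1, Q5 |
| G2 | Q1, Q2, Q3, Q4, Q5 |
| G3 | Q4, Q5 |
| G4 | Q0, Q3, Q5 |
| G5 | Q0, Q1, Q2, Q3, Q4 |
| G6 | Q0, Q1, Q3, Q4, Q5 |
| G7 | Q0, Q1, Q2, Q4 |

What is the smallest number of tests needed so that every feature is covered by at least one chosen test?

2

G6 and G7 together: G6 ∪ G7 = {Q0, Q1, Q2, Q3, Q4, Q5} — every feature is covered.
No single test has all 6 features (the largest, G2, has 5), so 2 is optimal.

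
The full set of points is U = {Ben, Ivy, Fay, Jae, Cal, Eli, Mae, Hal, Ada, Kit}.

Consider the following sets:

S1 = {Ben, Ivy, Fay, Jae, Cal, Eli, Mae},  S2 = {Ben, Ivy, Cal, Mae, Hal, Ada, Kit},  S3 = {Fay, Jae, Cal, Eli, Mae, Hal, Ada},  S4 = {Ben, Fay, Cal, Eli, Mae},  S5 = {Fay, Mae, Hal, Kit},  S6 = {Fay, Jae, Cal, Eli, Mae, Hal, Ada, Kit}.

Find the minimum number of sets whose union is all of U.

2

Take {S2, S3}. Their union is {Ben, Ivy, Fay, Jae, Cal, Eli, Mae, Hal, Ada, Kit}, which is all 10 points.
No single set has all 10 points (the largest, S6, has 8), so 2 is optimal.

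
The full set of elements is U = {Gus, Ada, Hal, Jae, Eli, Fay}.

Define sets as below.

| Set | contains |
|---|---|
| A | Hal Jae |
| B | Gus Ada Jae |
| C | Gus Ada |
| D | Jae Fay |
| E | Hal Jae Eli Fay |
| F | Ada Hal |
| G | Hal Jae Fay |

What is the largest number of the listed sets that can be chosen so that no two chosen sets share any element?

C, D are pairwise disjoint (C={Gus,Ada}; D={Jae,Fay}).
Every remaining set overlaps one of these, and no 3 of the listed sets are pairwise disjoint, so 2 is the maximum.

2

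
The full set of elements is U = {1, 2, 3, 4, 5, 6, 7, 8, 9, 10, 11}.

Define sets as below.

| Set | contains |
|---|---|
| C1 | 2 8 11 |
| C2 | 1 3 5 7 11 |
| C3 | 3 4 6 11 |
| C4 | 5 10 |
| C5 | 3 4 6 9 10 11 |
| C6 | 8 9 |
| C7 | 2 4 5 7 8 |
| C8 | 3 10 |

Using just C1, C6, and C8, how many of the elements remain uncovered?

Union of C1, C6, C8 = {2, 3, 8, 9, 10, 11}.
Not covered: 1, 4, 5, 6, 7 — 5 elements.

5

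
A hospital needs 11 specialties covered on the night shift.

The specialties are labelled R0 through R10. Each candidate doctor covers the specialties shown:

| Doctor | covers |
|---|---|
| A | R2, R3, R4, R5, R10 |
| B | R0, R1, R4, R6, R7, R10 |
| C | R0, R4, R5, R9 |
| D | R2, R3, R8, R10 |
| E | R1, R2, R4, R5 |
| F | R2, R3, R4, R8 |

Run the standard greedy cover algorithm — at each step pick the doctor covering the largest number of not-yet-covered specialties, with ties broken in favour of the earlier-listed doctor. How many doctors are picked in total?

4

Greedy: pick B (covers 6 new) → pick A (covers 3 new) → pick C (covers 1 new) → pick D (covers 1 new). Total picks: 4.
(The true minimum cover uses only 3 doctors, so greedy is not optimal here.)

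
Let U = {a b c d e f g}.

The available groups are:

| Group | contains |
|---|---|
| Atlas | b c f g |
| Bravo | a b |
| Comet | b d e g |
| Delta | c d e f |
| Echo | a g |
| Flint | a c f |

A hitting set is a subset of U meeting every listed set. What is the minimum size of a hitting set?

Take H = {b, c, g}. Each listed group contains at least one of these, so H is a hitting set of size 3.
No choice of 2 elements meets every group, so 3 is the minimum.

3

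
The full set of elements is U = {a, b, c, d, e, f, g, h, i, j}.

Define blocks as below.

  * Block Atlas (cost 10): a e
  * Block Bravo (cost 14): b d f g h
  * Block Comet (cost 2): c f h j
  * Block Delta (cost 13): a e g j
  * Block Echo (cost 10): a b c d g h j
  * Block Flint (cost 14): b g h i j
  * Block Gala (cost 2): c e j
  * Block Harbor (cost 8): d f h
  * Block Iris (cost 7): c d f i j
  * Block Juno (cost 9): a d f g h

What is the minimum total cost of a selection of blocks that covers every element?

19

Echo, Gala, Iris together cover every element (Echo ∪ Gala ∪ Iris = {a, b, c, d, e, f, g, h, i, j}); total cost 10 + 2 + 7 = 19.
The greedy pick Comet, Gala, Echo, Iris costs 21; no covering selection beats 19.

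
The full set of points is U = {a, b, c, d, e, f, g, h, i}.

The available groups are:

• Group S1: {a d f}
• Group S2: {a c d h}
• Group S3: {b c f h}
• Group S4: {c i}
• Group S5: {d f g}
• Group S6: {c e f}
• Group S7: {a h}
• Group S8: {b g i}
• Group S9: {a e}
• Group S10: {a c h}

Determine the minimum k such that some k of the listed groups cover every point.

3

S2 and S6 and S8 together: S2 ∪ S6 ∪ S8 = {a, b, c, d, e, f, g, h, i} — every point is covered.
Each group has at most 4 points, and 2·4 = 8 < 9 — so at least 3 groups are needed, and 3 is optimal.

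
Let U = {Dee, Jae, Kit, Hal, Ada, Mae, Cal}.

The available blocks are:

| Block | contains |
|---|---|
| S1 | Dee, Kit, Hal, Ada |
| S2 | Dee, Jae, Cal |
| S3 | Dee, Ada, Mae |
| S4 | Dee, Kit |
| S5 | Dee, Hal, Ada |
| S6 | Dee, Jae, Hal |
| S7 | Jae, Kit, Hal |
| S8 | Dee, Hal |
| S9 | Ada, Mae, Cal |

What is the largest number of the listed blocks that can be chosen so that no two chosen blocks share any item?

2

S4, S9 are pairwise disjoint (S4={Dee,Kit}; S9={Ada,Mae,Cal}).
Every remaining block overlaps one of these, and no 3 of the listed blocks are pairwise disjoint, so 2 is the maximum.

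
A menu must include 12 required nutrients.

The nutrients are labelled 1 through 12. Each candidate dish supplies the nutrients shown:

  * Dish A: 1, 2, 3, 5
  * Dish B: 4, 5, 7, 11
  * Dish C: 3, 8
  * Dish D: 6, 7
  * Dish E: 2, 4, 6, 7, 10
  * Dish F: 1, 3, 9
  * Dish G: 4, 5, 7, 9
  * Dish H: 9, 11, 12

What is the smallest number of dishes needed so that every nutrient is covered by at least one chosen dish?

Take {A, C, E, H}. Their union is {1, 2, 3, 4, 5, 6, 7, 8, 9, 10, 11, 12}, which is all 12 nutrients.
Only E contains 10, so E is forced; the remaining 7 nutrients need at least 3 more dishes (each remaining dish adds at most 3) — so at least 4 dishes are needed, and 4 is optimal.

4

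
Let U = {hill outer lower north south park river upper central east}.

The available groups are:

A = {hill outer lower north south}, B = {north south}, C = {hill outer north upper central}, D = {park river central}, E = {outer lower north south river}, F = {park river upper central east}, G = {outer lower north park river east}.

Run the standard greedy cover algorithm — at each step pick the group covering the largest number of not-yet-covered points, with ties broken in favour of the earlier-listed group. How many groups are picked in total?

3

Greedy: pick G (covers 6 new) → pick C (covers 3 new) → pick A (covers 1 new). Total picks: 3.
(The true minimum cover uses only 2 groups, so greedy is not optimal here.)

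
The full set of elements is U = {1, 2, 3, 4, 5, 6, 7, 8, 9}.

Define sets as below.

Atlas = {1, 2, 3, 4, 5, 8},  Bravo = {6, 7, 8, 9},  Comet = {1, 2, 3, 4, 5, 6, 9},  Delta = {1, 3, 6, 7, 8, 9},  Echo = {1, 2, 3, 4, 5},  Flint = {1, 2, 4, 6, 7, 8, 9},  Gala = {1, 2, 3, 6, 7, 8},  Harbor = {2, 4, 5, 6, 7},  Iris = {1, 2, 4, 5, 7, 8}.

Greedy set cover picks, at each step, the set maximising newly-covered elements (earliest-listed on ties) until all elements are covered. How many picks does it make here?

Greedy: pick Comet (covers 7 new) → pick Bravo (covers 2 new). Total picks: 2.

2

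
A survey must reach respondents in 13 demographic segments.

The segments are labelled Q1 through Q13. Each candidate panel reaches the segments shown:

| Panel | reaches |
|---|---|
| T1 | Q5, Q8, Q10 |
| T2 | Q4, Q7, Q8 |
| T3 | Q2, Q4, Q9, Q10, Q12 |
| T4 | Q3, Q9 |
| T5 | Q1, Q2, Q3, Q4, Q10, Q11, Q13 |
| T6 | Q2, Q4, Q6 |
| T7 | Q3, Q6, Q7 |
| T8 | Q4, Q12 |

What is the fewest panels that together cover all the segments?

T1 and T3 and T5 and T7 together: T1 ∪ T3 ∪ T5 ∪ T7 = {Q1, Q2, Q3, Q4, Q5, Q6, Q7, Q8, Q9, Q10, Q11, Q12, Q13} — every segment is covered.
Only T5 contains Q1, so T5 is forced; the remaining 6 segments need at least 3 more panels (each remaining panel adds at most 2) — so at least 4 panels are needed, and 4 is optimal.

4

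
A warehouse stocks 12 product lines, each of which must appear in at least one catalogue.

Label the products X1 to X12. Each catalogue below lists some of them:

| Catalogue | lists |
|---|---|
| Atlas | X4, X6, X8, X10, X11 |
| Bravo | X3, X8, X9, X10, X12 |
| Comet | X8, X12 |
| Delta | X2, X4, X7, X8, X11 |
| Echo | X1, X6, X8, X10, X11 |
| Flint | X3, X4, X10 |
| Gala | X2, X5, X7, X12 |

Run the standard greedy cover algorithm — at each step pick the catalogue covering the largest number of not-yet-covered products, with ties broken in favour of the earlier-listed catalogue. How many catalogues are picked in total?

4

Greedy: pick Atlas (covers 5 new) → pick Gala (covers 4 new) → pick Bravo (covers 2 new) → pick Echo (covers 1 new). Total picks: 4.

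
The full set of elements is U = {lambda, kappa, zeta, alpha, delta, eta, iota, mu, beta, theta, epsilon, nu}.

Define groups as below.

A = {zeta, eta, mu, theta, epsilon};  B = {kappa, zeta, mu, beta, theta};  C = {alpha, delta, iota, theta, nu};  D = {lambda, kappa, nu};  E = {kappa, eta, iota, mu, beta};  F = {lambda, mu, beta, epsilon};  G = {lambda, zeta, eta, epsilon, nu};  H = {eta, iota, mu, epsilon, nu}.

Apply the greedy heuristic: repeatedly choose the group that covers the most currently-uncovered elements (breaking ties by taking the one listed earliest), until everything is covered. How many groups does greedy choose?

Greedy: pick A (covers 5 new) → pick C (covers 4 new) → pick B (covers 2 new) → pick D (covers 1 new). Total picks: 4.
(The true minimum cover uses only 3 groups, so greedy is not optimal here.)

4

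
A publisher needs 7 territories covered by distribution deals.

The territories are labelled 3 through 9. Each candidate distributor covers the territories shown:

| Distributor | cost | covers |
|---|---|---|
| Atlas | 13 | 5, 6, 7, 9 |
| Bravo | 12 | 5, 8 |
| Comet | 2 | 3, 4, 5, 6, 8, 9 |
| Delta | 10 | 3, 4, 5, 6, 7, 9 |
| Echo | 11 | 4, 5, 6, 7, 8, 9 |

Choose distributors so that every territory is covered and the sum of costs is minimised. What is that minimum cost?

Comet, Delta together cover every territory (Comet ∪ Delta = {3, 4, 5, 6, 7, 8, 9}); total cost 2 + 10 = 12.
No covering selection has total cost below 12.

12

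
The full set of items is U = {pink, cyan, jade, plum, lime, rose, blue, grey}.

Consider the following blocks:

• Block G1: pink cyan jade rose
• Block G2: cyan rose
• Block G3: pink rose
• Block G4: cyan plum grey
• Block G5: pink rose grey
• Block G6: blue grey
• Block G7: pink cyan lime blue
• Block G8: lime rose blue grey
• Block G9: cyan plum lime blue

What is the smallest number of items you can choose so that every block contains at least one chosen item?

3

Take H = {pink, cyan, grey}. Each listed block contains at least one of these, so H is a hitting set of size 3.
No choice of 2 items meets every block, so 3 is the minimum.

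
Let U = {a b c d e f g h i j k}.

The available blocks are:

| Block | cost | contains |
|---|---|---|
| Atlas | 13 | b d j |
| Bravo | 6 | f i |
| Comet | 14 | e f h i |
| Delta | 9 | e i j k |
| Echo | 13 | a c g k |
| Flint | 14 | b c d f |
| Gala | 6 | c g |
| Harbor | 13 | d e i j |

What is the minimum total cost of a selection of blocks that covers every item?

40

Atlas, Comet, Echo together cover every item (Atlas ∪ Comet ∪ Echo = {a, b, c, d, e, f, g, h, i, j, k}); total cost 13 + 14 + 13 = 40.
The greedy pick Delta, Gala, Flint, Echo, Comet costs 56; no covering selection beats 40.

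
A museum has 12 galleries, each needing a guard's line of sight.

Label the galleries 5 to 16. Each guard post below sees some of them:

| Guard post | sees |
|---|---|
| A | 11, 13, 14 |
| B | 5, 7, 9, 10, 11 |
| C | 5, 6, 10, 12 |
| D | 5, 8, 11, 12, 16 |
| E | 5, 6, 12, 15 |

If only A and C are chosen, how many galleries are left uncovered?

Union of A, C = {5, 6, 10, 11, 12, 13, 14}.
Not covered: 7, 8, 9, 15, 16 — 5 galleries.

5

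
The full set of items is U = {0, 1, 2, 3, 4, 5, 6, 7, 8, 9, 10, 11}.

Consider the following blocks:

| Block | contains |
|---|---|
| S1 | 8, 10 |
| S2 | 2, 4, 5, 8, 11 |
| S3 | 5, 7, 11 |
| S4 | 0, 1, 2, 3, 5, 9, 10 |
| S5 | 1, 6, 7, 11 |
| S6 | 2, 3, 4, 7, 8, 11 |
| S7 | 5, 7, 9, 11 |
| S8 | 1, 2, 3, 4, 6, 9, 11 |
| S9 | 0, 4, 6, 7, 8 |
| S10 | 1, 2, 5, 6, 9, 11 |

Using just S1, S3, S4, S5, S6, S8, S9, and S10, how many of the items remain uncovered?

0

Union of S1, S3, S4, S5, S6, S8, S9, S10 = {0, 1, 2, 3, 4, 5, 6, 7, 8, 9, 10, 11} — that's every item, so 0 are uncovered.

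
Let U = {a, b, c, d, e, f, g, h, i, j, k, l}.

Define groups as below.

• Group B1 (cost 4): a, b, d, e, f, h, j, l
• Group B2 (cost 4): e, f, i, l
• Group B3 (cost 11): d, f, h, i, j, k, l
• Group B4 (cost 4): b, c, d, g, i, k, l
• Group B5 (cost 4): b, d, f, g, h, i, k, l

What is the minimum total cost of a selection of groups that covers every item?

B1, B4 together cover every item (B1 ∪ B4 = {a, b, c, d, e, f, g, h, i, j, k, l}); total cost 4 + 4 = 8.
No covering selection has total cost below 8.

8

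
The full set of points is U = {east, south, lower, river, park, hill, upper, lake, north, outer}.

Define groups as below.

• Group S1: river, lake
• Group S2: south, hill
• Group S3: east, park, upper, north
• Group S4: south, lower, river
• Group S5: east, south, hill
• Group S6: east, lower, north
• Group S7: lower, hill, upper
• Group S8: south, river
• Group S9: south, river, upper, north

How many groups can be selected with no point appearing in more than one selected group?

3

S1, S2, S6 are pairwise disjoint (S1={river,lake}; S2={south,hill}; S6={east,lower,north}).
Every remaining group overlaps one of these, and no 4 of the listed groups are pairwise disjoint, so 3 is the maximum.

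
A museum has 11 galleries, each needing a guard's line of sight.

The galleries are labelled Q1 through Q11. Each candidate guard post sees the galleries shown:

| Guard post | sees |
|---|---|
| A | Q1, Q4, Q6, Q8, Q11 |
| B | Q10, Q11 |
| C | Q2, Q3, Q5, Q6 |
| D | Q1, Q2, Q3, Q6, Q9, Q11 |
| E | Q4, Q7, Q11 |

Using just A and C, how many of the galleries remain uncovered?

3

Union of A, C = {Q1, Q2, Q3, Q4, Q5, Q6, Q8, Q11}.
Not covered: Q7, Q9, Q10 — 3 galleries.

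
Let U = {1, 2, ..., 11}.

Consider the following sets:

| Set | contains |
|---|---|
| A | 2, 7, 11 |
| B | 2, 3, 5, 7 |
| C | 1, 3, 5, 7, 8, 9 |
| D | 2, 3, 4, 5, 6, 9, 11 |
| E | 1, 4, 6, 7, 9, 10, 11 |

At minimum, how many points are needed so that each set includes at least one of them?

H = {3, 11} meets every set (each contains at least one member of H), and |H| = 2.
No single point lies in every set, so at least 2 are needed and 2 is optimal.

2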